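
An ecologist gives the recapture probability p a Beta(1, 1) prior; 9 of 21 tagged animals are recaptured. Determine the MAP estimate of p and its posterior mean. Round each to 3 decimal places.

MAP estimate = 0.429, posterior mean = 0.435

Posterior: Beta(1+9, 1+12) = Beta(10, 13).
Mode = (10−1)/(10+13−2) = 9/21 = 0.429.
With a flat prior the MAP equals the MLE, 9/21.
Mean = 10/(10+13) = 10/23 = 0.435.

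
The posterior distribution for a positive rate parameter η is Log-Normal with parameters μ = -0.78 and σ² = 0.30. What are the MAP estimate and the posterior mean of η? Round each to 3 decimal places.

Mode = exp(μ − σ²) = exp(-1.08) = 0.340.
Mean = exp(μ + σ²/2) = exp(-0.630) = 0.533.

MAP = 0.340, posterior mean = 0.533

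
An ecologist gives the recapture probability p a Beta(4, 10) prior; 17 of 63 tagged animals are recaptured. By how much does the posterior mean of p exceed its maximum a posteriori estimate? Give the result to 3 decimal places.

0.006

Posterior: Beta(4+17, 10+46) = Beta(21, 56).
Mode = (21−1)/(21+56−2) = 20/75 = 0.267.
Mean = 21/(21+56) = 21/77 = 0.273.
Difference = 0.273 − 0.267 = 0.006.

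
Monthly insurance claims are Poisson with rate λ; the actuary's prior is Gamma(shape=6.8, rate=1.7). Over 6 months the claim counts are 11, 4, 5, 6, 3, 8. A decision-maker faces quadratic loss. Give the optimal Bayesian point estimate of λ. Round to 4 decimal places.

5.6883

Σ counts = 37. Posterior: Gamma(shape = 6.8+37 = 43.8, rate = 1.7+6 = 7.7).
Mode = (α−1)/β = 42.8/7.7 = 5.5584.
Mean = α/β = 43.8/7.7 = 5.6883.
Quadratic loss ⇒ the optimal estimator is the posterior mean.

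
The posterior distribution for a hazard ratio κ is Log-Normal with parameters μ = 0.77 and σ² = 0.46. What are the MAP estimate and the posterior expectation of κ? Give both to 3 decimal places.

Mode = exp(μ − σ²) = exp(0.31) = 1.363.
Mean = exp(μ + σ²/2) = exp(1.000) = 2.718.
The mean is pulled above the mode by the posterior's right skew.

MAP = 1.363; posterior mean = 2.718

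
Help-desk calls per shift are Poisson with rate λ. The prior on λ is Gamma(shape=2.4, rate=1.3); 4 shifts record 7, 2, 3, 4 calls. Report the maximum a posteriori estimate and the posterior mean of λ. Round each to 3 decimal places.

MAP: 3.283. Posterior mean: 3.472.

Σ counts = 16. Posterior: Gamma(shape = 2.4+16 = 18.4, rate = 1.3+4 = 5.3).
Mode = (α−1)/β = 17.4/5.3 = 3.283.
Mean = α/β = 18.4/5.3 = 3.472.
The mean is pulled above the mode by the posterior's right skew.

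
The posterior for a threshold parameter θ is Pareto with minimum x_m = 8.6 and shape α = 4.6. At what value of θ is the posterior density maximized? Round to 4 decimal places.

8.6000

The Pareto density is strictly decreasing on [x_m, ∞), so the mode is x_m = 8.6000.
Mean = α·x_m/(α−1) = 4.6·8.6/3.6 = 10.9889.
This is the posterior mode — the MAP estimate.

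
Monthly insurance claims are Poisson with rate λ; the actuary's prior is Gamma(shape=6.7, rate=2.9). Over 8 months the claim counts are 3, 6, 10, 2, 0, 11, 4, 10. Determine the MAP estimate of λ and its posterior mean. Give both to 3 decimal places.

Σ counts = 46. Posterior: Gamma(shape = 6.7+46 = 52.7, rate = 2.9+8 = 10.9).
Mode = (α−1)/β = 51.7/10.9 = 4.743.
Mean = α/β = 52.7/10.9 = 4.835.

MAP estimate = 4.743, posterior mean = 4.835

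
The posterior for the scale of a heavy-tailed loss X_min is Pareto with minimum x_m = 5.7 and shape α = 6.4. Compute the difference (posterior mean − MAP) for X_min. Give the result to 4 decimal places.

1.0556

The Pareto density is strictly decreasing on [x_m, ∞), so the mode is x_m = 5.7000.
Mean = α·x_m/(α−1) = 6.4·5.7/5.4 = 6.7556.
Difference = 6.7556 − 5.7000 = 1.0556.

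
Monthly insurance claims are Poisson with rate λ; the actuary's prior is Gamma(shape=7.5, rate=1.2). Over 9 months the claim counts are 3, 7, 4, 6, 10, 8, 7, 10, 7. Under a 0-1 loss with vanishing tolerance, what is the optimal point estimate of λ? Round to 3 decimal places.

Σ counts = 62. Posterior: Gamma(shape = 7.5+62 = 69.5, rate = 1.2+9 = 10.2).
Mode = (α−1)/β = 68.5/10.2 = 6.716.
Mean = α/β = 69.5/10.2 = 6.814.
This is the posterior mode — the MAP estimate.

6.716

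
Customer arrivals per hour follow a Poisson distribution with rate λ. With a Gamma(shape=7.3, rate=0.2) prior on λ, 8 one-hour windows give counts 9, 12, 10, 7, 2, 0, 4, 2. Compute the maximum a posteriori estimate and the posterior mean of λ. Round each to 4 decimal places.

MAP = 6.3780; posterior mean = 6.5000

Σ counts = 46. Posterior: Gamma(shape = 7.3+46 = 53.3, rate = 0.2+8 = 8.2).
Mode = (α−1)/β = 52.3/8.2 = 6.3780.
Mean = α/β = 53.3/8.2 = 6.5000.
Right-skewed posterior ⇒ mode < mean.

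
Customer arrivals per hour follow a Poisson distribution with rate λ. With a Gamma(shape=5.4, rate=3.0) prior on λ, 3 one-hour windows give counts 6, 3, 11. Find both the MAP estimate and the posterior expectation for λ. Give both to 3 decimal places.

MAP: 4.067. Posterior mean: 4.233.

Σ counts = 20. Posterior: Gamma(shape = 5.4+20 = 25.4, rate = 3.0+3 = 6.0).
Mode = (α−1)/β = 24.4/6.0 = 4.067.
Mean = α/β = 25.4/6.0 = 4.233.
The posterior is right-skewed, so the mean exceeds the mode.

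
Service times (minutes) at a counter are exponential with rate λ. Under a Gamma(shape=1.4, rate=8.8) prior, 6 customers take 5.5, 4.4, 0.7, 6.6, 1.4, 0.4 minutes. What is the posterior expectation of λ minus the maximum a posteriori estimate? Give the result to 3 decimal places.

0.036

Σ times = 19.0. Posterior: Gamma(shape = 1.4+6 = 7.4, rate = 8.8+19.0 = 27.8).
Mode = (α−1)/β = 6.4/27.8 = 0.230.
Mean = α/β = 7.4/27.8 = 0.266.
Difference = 0.266 − 0.230 = 0.036.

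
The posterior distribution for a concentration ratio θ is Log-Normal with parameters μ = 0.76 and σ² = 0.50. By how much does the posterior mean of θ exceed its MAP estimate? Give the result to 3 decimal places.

Mode = exp(μ − σ²) = exp(0.26) = 1.297.
Mean = exp(μ + σ²/2) = exp(1.010) = 2.746.
Difference = 2.746 − 1.297 = 1.449.
Mean > mode: the posterior has a right tail.

1.449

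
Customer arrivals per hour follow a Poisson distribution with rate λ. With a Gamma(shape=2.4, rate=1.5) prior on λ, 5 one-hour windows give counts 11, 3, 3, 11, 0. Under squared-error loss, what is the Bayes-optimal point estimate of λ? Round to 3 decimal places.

Σ counts = 28. Posterior: Gamma(shape = 2.4+28 = 30.4, rate = 1.5+5 = 6.5).
Mode = (α−1)/β = 29.4/6.5 = 4.523.
Mean = α/β = 30.4/6.5 = 4.677.
Squared-error loss ⇒ the optimal estimator is the posterior mean.

4.677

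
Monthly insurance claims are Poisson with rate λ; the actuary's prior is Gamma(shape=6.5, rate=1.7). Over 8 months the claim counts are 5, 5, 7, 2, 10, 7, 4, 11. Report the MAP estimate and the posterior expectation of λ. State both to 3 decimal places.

Σ counts = 51. Posterior: Gamma(shape = 6.5+51 = 57.5, rate = 1.7+8 = 9.7).
Mode = (α−1)/β = 56.5/9.7 = 5.825.
Mean = α/β = 57.5/9.7 = 5.928.
The mean is pulled above the mode by the posterior's right skew.

MAP = 5.825, posterior mean = 5.928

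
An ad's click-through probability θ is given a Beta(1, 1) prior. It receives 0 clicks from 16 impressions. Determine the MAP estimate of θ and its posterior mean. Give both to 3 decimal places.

θ_MAP = 0.000, E[θ|data] = 0.056

Posterior: Beta(1+0, 1+16) = Beta(1, 17).
Since α = 1 ≤ 1 and β > 1, the Beta density is monotone decreasing on [0,1]; the mode is at 0.
Mean = 1/(1+17) = 0.056.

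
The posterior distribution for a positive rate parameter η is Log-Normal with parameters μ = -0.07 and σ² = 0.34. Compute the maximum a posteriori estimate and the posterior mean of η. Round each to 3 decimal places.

Mode = exp(μ − σ²) = exp(-0.41) = 0.664.
Mean = exp(μ + σ²/2) = exp(0.100) = 1.105.
The posterior is right-skewed, so the mean exceeds the mode.

maximum a posteriori estimate = 0.664, posterior mean = 1.105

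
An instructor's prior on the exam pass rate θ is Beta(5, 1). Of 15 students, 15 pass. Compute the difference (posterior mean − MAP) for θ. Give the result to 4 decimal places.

Posterior: Beta(5+15, 1+0) = Beta(20, 1).
Since β = 1 ≤ 1 and α > 1, the Beta density is monotone increasing on [0,1]; the mode is at 1.
Mean = 20/(20+1) = 0.9524.
Difference = 0.9524 − 1.0000 = -0.0476.

-0.0476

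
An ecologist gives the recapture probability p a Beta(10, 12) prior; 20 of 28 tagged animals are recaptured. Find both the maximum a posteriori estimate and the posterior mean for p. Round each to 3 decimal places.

maximum a posteriori estimate = 0.604, posterior mean = 0.600

Posterior: Beta(10+20, 12+8) = Beta(30, 20).
Mode = (30−1)/(30+20−2) = 29/48 = 0.604.
Mean = 30/(30+20) = 30/50 = 0.600.
The posterior is left-skewed, so the mode exceeds the mean.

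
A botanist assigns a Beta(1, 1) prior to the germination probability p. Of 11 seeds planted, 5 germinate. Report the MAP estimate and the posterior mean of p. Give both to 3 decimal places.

Posterior: Beta(1+5, 1+6) = Beta(6, 7).
Mode = (6−1)/(6+7−2) = 5/11 = 0.455.
With a flat prior the MAP equals the MLE, 5/11.
Mean = 6/(6+7) = 6/13 = 0.462.
The posterior is right-skewed, so the mean exceeds the mode.

p_MAP = 0.455, E[p|data] = 0.462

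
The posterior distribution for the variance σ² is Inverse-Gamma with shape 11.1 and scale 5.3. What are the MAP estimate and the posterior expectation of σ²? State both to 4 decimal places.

σ²_MAP = 0.4380, E[σ²|data] = 0.5248

Mode = β/(α+1) = 5.3/12.1 = 0.4380.
Mean = β/(α−1) = 5.3/10.1 = 0.5248.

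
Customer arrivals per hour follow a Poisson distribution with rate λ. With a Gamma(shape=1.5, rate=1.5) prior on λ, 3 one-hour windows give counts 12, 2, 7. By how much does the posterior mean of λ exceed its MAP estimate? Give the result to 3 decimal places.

Σ counts = 21. Posterior: Gamma(shape = 1.5+21 = 22.5, rate = 1.5+3 = 4.5).
Mode = (α−1)/β = 21.5/4.5 = 4.778.
Mean = α/β = 22.5/4.5 = 5.000.
Difference = 5.000 − 4.778 = 0.222.

0.222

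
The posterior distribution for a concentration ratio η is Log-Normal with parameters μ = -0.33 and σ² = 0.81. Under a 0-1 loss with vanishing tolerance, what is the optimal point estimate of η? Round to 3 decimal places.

0.320

Mode = exp(μ − σ²) = exp(-1.14) = 0.320.
Mean = exp(μ + σ²/2) = exp(0.075) = 1.078.
This is the posterior mode — the MAP estimate.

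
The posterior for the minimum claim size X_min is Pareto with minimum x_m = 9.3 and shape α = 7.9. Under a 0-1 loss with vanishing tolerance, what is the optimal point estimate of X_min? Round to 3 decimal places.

The Pareto density is strictly decreasing on [x_m, ∞), so the mode is x_m = 9.300.
Mean = α·x_m/(α−1) = 7.9·9.3/6.9 = 10.648.
This is the posterior mode — the MAP estimate.

9.300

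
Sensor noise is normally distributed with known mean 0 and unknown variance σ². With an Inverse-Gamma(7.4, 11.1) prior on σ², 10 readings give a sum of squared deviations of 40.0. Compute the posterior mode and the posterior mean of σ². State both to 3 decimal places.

Posterior: Inverse-Gamma(shape = 7.4+10/2 = 12.4, scale = 11.1+40.0/2 = 31.1).
Mode = β/(α+1) = 31.1/13.4 = 2.321.
Mean = β/(α−1) = 31.1/11.4 = 2.728.
The posterior is right-skewed, so the mean exceeds the mode.

σ²_MAP = 2.321, E[σ²|data] = 2.728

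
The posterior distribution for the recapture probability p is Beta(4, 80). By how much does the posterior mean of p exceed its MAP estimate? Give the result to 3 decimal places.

Mode = (4−1)/(4+80−2) = 3/82 = 0.037.
Mean = 4/(4+80) = 4/84 = 0.048.
Difference = 0.048 − 0.037 = 0.011.
Mean > mode: the posterior has a right tail.

0.011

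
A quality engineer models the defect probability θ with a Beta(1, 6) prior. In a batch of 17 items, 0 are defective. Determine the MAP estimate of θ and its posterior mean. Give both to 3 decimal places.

Posterior: Beta(1+0, 6+17) = Beta(1, 23).
Since α = 1 ≤ 1 and β > 1, the Beta density is monotone decreasing on [0,1]; the mode is at 0.
Mean = 1/(1+23) = 0.042.
The mean is pulled above the mode by the posterior's right skew.

MAP estimate = 0.000, posterior mean = 0.042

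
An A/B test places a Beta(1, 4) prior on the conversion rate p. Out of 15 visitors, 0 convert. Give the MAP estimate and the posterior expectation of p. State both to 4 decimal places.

Posterior: Beta(1+0, 4+15) = Beta(1, 19).
Since α = 1 ≤ 1 and β > 1, the Beta density is monotone decreasing on [0,1]; the mode is at 0.
Mean = 1/(1+19) = 0.0500.
The mean is pulled above the mode by the posterior's right skew.

MAP estimate = 0.0000, posterior expectation = 0.0500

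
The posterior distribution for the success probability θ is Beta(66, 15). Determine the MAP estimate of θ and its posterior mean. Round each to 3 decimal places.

θ_MAP = 0.823, E[θ|data] = 0.815

Mode = (66−1)/(66+15−2) = 65/79 = 0.823.
Mean = 66/(66+15) = 66/81 = 0.815.
The posterior is left-skewed, so the mode exceeds the mean.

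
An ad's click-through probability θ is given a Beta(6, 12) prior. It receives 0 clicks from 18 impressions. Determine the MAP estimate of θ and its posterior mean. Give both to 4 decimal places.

Posterior: Beta(6+0, 12+18) = Beta(6, 30).
Mode = (6−1)/(6+30−2) = 5/34 = 0.1471.
Mean = 6/(6+30) = 6/36 = 0.1667.

MAP = 0.1471; posterior mean = 0.1667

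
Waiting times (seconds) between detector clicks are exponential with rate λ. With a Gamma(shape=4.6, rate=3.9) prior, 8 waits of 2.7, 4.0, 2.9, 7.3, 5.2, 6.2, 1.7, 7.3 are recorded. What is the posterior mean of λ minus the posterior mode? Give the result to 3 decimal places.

0.024

Σ times = 37.3. Posterior: Gamma(shape = 4.6+8 = 12.6, rate = 3.9+37.3 = 41.2).
Mode = (α−1)/β = 11.6/41.2 = 0.282.
Mean = α/β = 12.6/41.2 = 0.306.
Difference = 0.306 − 0.282 = 0.024.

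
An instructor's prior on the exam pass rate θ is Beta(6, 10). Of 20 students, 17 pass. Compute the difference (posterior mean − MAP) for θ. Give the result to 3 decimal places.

-0.008

Posterior: Beta(6+17, 10+3) = Beta(23, 13).
Mode = (23−1)/(23+13−2) = 22/34 = 0.647.
Mean = 23/(23+13) = 23/36 = 0.639.
Difference = 0.639 − 0.647 = -0.008.
Mode > mean: the posterior has a left tail.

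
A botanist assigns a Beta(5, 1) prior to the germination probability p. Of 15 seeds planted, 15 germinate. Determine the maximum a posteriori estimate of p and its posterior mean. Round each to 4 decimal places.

Posterior: Beta(5+15, 1+0) = Beta(20, 1).
Since β = 1 ≤ 1 and α > 1, the Beta density is monotone increasing on [0,1]; the mode is at 1.
Mean = 20/(20+1) = 0.9524.

MAP = 1.0000, posterior mean = 0.9524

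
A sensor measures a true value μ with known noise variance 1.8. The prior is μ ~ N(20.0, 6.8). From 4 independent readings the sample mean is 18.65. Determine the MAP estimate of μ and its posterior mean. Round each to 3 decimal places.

Posterior for μ is Normal. Precision-weighted mean: (1/6.8·20.0 + 4/1.8·18.65) / (1/6.8 + 4/1.8) = 18.734.
A Normal posterior is symmetric, so mode = mean.

MAP: 18.734. Posterior mean: 18.734.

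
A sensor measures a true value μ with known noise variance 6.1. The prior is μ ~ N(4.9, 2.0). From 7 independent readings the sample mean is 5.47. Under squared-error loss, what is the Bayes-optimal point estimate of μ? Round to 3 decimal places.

Posterior for μ is Normal. Precision-weighted mean: (1/2.0·4.9 + 7/6.1·5.47) / (1/2.0 + 7/6.1) = 5.297.
A Normal posterior is symmetric, so mode = mean.
Squared-error loss ⇒ the optimal estimator is the posterior mean.

5.297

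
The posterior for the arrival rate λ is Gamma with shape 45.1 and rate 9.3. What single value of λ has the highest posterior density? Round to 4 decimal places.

4.7419

Mode = (α−1)/β = 44.1/9.3 = 4.7419.
Mean = α/β = 45.1/9.3 = 4.8495.
This is the posterior mode — the MAP estimate.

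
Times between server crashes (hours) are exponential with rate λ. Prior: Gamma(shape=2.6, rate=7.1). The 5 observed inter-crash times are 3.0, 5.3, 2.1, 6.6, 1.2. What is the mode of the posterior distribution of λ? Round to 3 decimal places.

Σ times = 18.2. Posterior: Gamma(shape = 2.6+5 = 7.6, rate = 7.1+18.2 = 25.3).
Mode = (α−1)/β = 6.6/25.3 = 0.261.
Mean = α/β = 7.6/25.3 = 0.300.
This is the posterior mode — the MAP estimate.

0.261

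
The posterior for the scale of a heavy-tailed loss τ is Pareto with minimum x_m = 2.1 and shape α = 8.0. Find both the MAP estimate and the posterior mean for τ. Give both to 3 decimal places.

The Pareto density is strictly decreasing on [x_m, ∞), so the mode is x_m = 2.100.
Mean = α·x_m/(α−1) = 8.0·2.1/7.0 = 2.400.
Mean > mode: the posterior has a right tail.

MAP = 2.100; posterior mean = 2.400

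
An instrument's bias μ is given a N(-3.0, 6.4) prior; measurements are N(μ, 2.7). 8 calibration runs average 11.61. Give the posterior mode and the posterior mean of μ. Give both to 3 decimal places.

Posterior for μ is Normal. Precision-weighted mean: (1/6.4·-3.0 + 8/2.7·11.61) / (1/6.4 + 8/2.7) = 10.878.
A Normal posterior is symmetric, so mode = mean.

MAP = 10.878; posterior mean = 10.878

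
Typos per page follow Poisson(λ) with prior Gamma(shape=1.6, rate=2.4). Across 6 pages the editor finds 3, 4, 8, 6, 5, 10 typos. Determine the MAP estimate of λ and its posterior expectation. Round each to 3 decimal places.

Σ counts = 36. Posterior: Gamma(shape = 1.6+36 = 37.6, rate = 2.4+6 = 8.4).
Mode = (α−1)/β = 36.6/8.4 = 4.357.
Mean = α/β = 37.6/8.4 = 4.476.
The mean is pulled above the mode by the posterior's right skew.

λ_MAP = 4.357, E[λ|data] = 4.476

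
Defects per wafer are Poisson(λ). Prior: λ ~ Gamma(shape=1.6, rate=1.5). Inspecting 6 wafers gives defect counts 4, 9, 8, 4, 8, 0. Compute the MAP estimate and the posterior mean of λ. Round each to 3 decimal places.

Σ counts = 33. Posterior: Gamma(shape = 1.6+33 = 34.6, rate = 1.5+6 = 7.5).
Mode = (α−1)/β = 33.6/7.5 = 4.480.
Mean = α/β = 34.6/7.5 = 4.613.

MAP = 4.480, posterior mean = 4.613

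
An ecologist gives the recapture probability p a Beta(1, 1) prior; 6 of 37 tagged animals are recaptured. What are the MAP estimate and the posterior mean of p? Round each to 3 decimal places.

MAP: 0.162. Posterior mean: 0.179.

Posterior: Beta(1+6, 1+31) = Beta(7, 32).
Mode = (7−1)/(7+32−2) = 6/37 = 0.162.
With a flat prior the MAP equals the MLE, 6/37.
Mean = 7/(7+32) = 7/39 = 0.179.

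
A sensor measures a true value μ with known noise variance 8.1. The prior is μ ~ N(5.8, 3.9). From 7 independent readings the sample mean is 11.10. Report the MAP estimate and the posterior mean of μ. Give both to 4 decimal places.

Posterior for μ is Normal. Precision-weighted mean: (1/3.9·5.8 + 7/8.1·11.10) / (1/3.9 + 7/8.1) = 9.8873.
A Normal posterior is symmetric, so mode = mean.

MAP = 9.8873, posterior mean = 9.8873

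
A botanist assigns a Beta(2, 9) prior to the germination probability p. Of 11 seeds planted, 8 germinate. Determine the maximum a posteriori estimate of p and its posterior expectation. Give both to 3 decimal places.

Posterior: Beta(2+8, 9+3) = Beta(10, 12).
Mode = (10−1)/(10+12−2) = 9/20 = 0.450.
Mean = 10/(10+12) = 10/22 = 0.455.
The posterior is right-skewed, so the mean exceeds the mode.

p_MAP = 0.450, E[p|data] = 0.455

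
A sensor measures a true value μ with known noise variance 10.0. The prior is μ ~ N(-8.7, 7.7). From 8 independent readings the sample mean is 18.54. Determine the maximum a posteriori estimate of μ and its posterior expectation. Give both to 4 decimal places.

Posterior for μ is Normal. Precision-weighted mean: (1/7.7·-8.7 + 8/10.0·18.54) / (1/7.7 + 8/10.0) = 14.7355.
A Normal posterior is symmetric, so mode = mean.

MAP = 14.7355, posterior mean = 14.7355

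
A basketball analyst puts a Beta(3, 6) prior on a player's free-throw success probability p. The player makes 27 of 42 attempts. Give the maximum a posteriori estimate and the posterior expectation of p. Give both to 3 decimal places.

maximum a posteriori estimate = 0.592, posterior expectation = 0.588

Posterior: Beta(3+27, 6+15) = Beta(30, 21).
Mode = (30−1)/(30+21−2) = 29/49 = 0.592.
Mean = 30/(30+21) = 30/51 = 0.588.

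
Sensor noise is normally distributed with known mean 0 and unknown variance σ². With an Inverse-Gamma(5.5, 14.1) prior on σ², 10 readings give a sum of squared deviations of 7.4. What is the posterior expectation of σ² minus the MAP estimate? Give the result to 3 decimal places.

Posterior: Inverse-Gamma(shape = 5.5+10/2 = 10.5, scale = 14.1+7.4/2 = 17.8).
Mode = β/(α+1) = 17.8/11.5 = 1.548.
Mean = β/(α−1) = 17.8/9.5 = 1.874.
Difference = 1.874 − 1.548 = 0.326.

0.326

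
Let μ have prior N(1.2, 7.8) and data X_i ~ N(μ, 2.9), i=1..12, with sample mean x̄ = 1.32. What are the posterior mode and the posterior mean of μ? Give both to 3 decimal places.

μ_MAP = 1.316, E[μ|data] = 1.316

Posterior for μ is Normal. Precision-weighted mean: (1/7.8·1.2 + 12/2.9·1.32) / (1/7.8 + 12/2.9) = 1.316.
A Normal posterior is symmetric, so mode = mean.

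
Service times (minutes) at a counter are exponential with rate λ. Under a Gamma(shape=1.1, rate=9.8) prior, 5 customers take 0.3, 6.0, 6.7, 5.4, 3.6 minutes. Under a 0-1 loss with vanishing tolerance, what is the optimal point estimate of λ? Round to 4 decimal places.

0.1604

Σ times = 22.0. Posterior: Gamma(shape = 1.1+5 = 6.1, rate = 9.8+22.0 = 31.8).
Mode = (α−1)/β = 5.1/31.8 = 0.1604.
Mean = α/β = 6.1/31.8 = 0.1918.
This is the posterior mode — the MAP estimate.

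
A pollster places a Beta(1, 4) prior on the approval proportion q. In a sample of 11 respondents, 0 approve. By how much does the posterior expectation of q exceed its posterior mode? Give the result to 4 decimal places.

Posterior: Beta(1+0, 4+11) = Beta(1, 15).
Since α = 1 ≤ 1 and β > 1, the Beta density is monotone decreasing on [0,1]; the mode is at 0.
Mean = 1/(1+15) = 0.0625.
Difference = 0.0625 − 0.0000 = 0.0625.
The posterior is right-skewed, so the mean exceeds the mode.

0.0625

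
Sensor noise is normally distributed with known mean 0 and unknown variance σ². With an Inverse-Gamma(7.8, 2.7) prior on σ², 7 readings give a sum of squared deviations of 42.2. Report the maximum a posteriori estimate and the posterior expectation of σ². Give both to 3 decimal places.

maximum a posteriori estimate = 1.935, posterior expectation = 2.311

Posterior: Inverse-Gamma(shape = 7.8+7/2 = 11.3, scale = 2.7+42.2/2 = 23.8).
Mode = β/(α+1) = 23.8/12.3 = 1.935.
Mean = β/(α−1) = 23.8/10.3 = 2.311.
Right-skewed posterior ⇒ mode < mean.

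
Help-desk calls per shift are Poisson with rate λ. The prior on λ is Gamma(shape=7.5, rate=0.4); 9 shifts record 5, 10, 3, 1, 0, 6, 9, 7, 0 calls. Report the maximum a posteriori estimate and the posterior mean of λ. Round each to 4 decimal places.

Σ counts = 41. Posterior: Gamma(shape = 7.5+41 = 48.5, rate = 0.4+9 = 9.4).
Mode = (α−1)/β = 47.5/9.4 = 5.0532.
Mean = α/β = 48.5/9.4 = 5.1596.
The posterior is right-skewed, so the mean exceeds the mode.

MAP = 5.0532; posterior mean = 5.1596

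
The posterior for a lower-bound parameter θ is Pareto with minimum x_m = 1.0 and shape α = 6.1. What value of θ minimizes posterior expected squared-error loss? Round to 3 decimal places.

The Pareto density is strictly decreasing on [x_m, ∞), so the mode is x_m = 1.000.
Mean = α·x_m/(α−1) = 6.1·1.0/5.1 = 1.196.
Squared-error loss ⇒ the optimal estimator is the posterior mean.

1.196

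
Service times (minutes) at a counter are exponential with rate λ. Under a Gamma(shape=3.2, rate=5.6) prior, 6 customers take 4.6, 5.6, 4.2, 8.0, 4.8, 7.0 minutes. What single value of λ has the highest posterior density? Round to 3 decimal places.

0.206

Σ times = 34.2. Posterior: Gamma(shape = 3.2+6 = 9.2, rate = 5.6+34.2 = 39.8).
Mode = (α−1)/β = 8.2/39.8 = 0.206.
Mean = α/β = 9.2/39.8 = 0.231.
This is the posterior mode — the MAP estimate.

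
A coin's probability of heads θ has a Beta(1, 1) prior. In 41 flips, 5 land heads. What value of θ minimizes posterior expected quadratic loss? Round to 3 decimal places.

0.140

Posterior: Beta(1+5, 1+36) = Beta(6, 37).
Mode = (6−1)/(6+37−2) = 5/41 = 0.122.
With a flat prior the MAP equals the MLE, 5/41.
Mean = 6/(6+37) = 6/43 = 0.140.
Quadratic loss ⇒ the optimal estimator is the posterior mean.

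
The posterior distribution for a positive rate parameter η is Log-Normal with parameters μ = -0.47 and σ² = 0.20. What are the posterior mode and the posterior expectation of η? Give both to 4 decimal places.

Mode = exp(μ − σ²) = exp(-0.67) = 0.5117.
Mean = exp(μ + σ²/2) = exp(-0.370) = 0.6907.

η_MAP = 0.5117, E[η|data] = 0.6907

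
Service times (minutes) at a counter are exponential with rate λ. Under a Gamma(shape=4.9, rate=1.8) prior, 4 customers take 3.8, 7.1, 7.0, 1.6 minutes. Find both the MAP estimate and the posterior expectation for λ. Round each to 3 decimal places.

Σ times = 19.5. Posterior: Gamma(shape = 4.9+4 = 8.9, rate = 1.8+19.5 = 21.3).
Mode = (α−1)/β = 7.9/21.3 = 0.371.
Mean = α/β = 8.9/21.3 = 0.418.

MAP = 0.371, posterior mean = 0.418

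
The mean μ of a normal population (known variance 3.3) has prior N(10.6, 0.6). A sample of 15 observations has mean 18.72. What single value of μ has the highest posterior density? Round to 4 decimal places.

Posterior for μ is Normal. Precision-weighted mean: (1/0.6·10.6 + 15/3.3·18.72) / (1/0.6 + 15/3.3) = 16.5415.
A Normal posterior is symmetric, so mode = mean.
This is the posterior mode — the MAP estimate.

16.5415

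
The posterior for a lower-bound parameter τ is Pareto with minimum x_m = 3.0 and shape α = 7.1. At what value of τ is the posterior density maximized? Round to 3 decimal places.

3.000

The Pareto density is strictly decreasing on [x_m, ∞), so the mode is x_m = 3.000.
Mean = α·x_m/(α−1) = 7.1·3.0/6.1 = 3.492.
This is the posterior mode — the MAP estimate.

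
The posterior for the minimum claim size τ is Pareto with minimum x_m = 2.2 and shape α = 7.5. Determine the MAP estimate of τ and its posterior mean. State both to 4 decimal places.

MAP: 2.2000. Posterior mean: 2.5385.

The Pareto density is strictly decreasing on [x_m, ∞), so the mode is x_m = 2.2000.
Mean = α·x_m/(α−1) = 7.5·2.2/6.5 = 2.5385.
Mean > mode: the posterior has a right tail.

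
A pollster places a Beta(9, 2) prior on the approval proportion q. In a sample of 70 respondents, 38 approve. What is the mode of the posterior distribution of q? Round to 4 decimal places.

0.5823

Posterior: Beta(9+38, 2+32) = Beta(47, 34).
Mode = (47−1)/(47+34−2) = 46/79 = 0.5823.
Mean = 47/(47+34) = 47/81 = 0.5802.
This is the posterior mode — the MAP estimate.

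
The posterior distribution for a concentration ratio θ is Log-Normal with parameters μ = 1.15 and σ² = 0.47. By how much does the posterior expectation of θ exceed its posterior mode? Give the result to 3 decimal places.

2.021

Mode = exp(μ − σ²) = exp(0.68) = 1.974.
Mean = exp(μ + σ²/2) = exp(1.385) = 3.995.
Difference = 3.995 − 1.974 = 2.021.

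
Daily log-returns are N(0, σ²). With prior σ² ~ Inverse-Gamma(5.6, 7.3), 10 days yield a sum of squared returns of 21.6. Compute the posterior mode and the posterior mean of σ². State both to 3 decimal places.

MAP: 1.560. Posterior mean: 1.885.

Posterior: Inverse-Gamma(shape = 5.6+10/2 = 10.6, scale = 7.3+21.6/2 = 18.1).
Mode = β/(α+1) = 18.1/11.6 = 1.560.
Mean = β/(α−1) = 18.1/9.6 = 1.885.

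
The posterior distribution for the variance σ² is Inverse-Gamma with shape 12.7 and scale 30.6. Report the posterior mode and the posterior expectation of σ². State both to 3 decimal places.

MAP = 2.234; posterior mean = 2.615

Mode = β/(α+1) = 30.6/13.7 = 2.234.
Mean = β/(α−1) = 30.6/11.7 = 2.615.
The mean is pulled above the mode by the posterior's right skew.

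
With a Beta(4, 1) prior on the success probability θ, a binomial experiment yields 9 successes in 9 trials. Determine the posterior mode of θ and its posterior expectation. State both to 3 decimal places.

MAP = 1.000, posterior mean = 0.929

Posterior: Beta(4+9, 1+0) = Beta(13, 1).
Since β = 1 ≤ 1 and α > 1, the Beta density is monotone increasing on [0,1]; the mode is at 1.
Mean = 13/(13+1) = 0.929.
The posterior is left-skewed, so the mode exceeds the mean.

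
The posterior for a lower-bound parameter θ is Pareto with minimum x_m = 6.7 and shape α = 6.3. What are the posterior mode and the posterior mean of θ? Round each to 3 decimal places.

θ_MAP = 6.700, E[θ|data] = 7.964

The Pareto density is strictly decreasing on [x_m, ∞), so the mode is x_m = 6.700.
Mean = α·x_m/(α−1) = 6.3·6.7/5.3 = 7.964.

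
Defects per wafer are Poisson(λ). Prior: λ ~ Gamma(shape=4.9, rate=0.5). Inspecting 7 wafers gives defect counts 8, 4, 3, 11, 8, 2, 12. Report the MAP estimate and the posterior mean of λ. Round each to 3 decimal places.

λ_MAP = 6.920, E[λ|data] = 7.053

Σ counts = 48. Posterior: Gamma(shape = 4.9+48 = 52.9, rate = 0.5+7 = 7.5).
Mode = (α−1)/β = 51.9/7.5 = 6.920.
Mean = α/β = 52.9/7.5 = 7.053.
The mean is pulled above the mode by the posterior's right skew.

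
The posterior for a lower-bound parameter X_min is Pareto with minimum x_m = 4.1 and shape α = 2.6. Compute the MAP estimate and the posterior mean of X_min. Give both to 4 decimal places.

MAP estimate = 4.1000, posterior mean = 6.6625

The Pareto density is strictly decreasing on [x_m, ∞), so the mode is x_m = 4.1000.
Mean = α·x_m/(α−1) = 2.6·4.1/1.6 = 6.6625.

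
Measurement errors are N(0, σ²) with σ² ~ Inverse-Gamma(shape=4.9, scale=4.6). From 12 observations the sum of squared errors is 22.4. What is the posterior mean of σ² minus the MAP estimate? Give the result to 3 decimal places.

0.268

Posterior: Inverse-Gamma(shape = 4.9+12/2 = 10.9, scale = 4.6+22.4/2 = 15.8).
Mode = β/(α+1) = 15.8/11.9 = 1.328.
Mean = β/(α−1) = 15.8/9.9 = 1.596.
Difference = 1.596 − 1.328 = 0.268.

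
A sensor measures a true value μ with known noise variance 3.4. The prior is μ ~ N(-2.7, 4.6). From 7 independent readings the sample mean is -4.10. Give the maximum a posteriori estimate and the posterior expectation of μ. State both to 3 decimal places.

MAP: -3.966. Posterior mean: -3.966.

Posterior for μ is Normal. Precision-weighted mean: (1/4.6·-2.7 + 7/3.4·-4.10) / (1/4.6 + 7/3.4) = -3.966.
A Normal posterior is symmetric, so mode = mean.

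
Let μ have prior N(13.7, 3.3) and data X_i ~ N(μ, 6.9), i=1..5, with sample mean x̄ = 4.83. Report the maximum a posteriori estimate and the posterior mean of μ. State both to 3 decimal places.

μ_MAP = 7.446, E[μ|data] = 7.446

Posterior for μ is Normal. Precision-weighted mean: (1/3.3·13.7 + 5/6.9·4.83) / (1/3.3 + 5/6.9) = 7.446.
A Normal posterior is symmetric, so mode = mean.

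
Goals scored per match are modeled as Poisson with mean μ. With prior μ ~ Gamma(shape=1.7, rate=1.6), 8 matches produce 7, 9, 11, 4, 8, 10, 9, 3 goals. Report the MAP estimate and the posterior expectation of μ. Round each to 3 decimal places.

μ_MAP = 6.427, E[μ|data] = 6.531

Σ counts = 61. Posterior: Gamma(shape = 1.7+61 = 62.7, rate = 1.6+8 = 9.6).
Mode = (α−1)/β = 61.7/9.6 = 6.427.
Mean = α/β = 62.7/9.6 = 6.531.
The posterior is right-skewed, so the mean exceeds the mode.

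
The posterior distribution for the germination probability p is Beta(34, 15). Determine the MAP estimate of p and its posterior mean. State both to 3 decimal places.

MAP estimate = 0.702, posterior mean = 0.694

Mode = (34−1)/(34+15−2) = 33/47 = 0.702.
Mean = 34/(34+15) = 34/49 = 0.694.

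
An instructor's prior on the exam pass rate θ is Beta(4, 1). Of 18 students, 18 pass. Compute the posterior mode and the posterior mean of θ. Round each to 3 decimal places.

posterior mode = 1.000, posterior mean = 0.957

Posterior: Beta(4+18, 1+0) = Beta(22, 1).
Since β = 1 ≤ 1 and α > 1, the Beta density is monotone increasing on [0,1]; the mode is at 1.
Mean = 22/(22+1) = 0.957.
The mean is pulled below the mode by the posterior's left skew.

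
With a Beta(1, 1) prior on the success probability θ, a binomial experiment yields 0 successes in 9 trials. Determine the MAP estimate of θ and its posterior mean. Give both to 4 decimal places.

Posterior: Beta(1+0, 1+9) = Beta(1, 10).
Since α = 1 ≤ 1 and β > 1, the Beta density is monotone decreasing on [0,1]; the mode is at 0.
Mean = 1/(1+10) = 0.0909.

MAP: 0.0000. Posterior mean: 0.0909.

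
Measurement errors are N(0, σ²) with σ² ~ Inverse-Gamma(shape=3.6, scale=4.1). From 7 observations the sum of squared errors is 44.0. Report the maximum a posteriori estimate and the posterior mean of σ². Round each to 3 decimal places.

MAP = 3.222; posterior mean = 4.279

Posterior: Inverse-Gamma(shape = 3.6+7/2 = 7.1, scale = 4.1+44.0/2 = 26.1).
Mode = β/(α+1) = 26.1/8.1 = 3.222.
Mean = β/(α−1) = 26.1/6.1 = 4.279.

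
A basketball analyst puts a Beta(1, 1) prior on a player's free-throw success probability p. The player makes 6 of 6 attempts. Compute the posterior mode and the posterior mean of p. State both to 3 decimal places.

Posterior: Beta(1+6, 1+0) = Beta(7, 1).
Since β = 1 ≤ 1 and α > 1, the Beta density is monotone increasing on [0,1]; the mode is at 1.
Mean = 7/(7+1) = 0.875.
Mode > mean: the posterior has a left tail.

MAP = 1.000; posterior mean = 0.875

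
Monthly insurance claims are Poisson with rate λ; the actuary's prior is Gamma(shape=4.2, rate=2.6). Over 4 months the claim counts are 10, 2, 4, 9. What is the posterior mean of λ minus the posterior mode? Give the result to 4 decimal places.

Σ counts = 25. Posterior: Gamma(shape = 4.2+25 = 29.2, rate = 2.6+4 = 6.6).
Mode = (α−1)/β = 28.2/6.6 = 4.2727.
Mean = α/β = 29.2/6.6 = 4.4242.
Difference = 4.4242 − 4.2727 = 0.1515.

0.1515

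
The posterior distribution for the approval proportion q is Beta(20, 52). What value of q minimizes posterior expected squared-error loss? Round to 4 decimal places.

Mode = (20−1)/(20+52−2) = 19/70 = 0.2714.
Mean = 20/(20+52) = 20/72 = 0.2778.
Squared-error loss ⇒ the optimal estimator is the posterior mean.

0.2778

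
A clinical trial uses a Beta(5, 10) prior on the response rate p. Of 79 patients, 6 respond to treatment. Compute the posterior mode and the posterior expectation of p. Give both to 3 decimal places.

Posterior: Beta(5+6, 10+73) = Beta(11, 83).
Mode = (11−1)/(11+83−2) = 10/92 = 0.109.
Mean = 11/(11+83) = 11/94 = 0.117.

MAP: 0.109. Posterior mean: 0.117.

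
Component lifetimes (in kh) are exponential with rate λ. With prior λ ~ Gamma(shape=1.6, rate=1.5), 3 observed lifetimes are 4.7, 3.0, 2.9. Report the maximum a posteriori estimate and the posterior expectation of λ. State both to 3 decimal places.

Σ times = 10.6. Posterior: Gamma(shape = 1.6+3 = 4.6, rate = 1.5+10.6 = 12.1).
Mode = (α−1)/β = 3.6/12.1 = 0.298.
Mean = α/β = 4.6/12.1 = 0.380.

MAP: 0.298. Posterior mean: 0.380.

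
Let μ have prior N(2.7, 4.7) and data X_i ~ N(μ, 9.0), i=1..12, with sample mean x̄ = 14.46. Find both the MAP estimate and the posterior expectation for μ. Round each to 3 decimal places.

Posterior for μ is Normal. Precision-weighted mean: (1/4.7·2.7 + 12/9.0·14.46) / (1/4.7 + 12/9.0) = 12.842.
A Normal posterior is symmetric, so mode = mean.

MAP estimate = 12.842, posterior expectation = 12.842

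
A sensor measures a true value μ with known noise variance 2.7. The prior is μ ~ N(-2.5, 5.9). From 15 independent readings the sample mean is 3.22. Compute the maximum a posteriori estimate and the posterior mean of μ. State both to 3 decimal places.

μ_MAP = 3.051, E[μ|data] = 3.051

Posterior for μ is Normal. Precision-weighted mean: (1/5.9·-2.5 + 15/2.7·3.22) / (1/5.9 + 15/2.7) = 3.051.
A Normal posterior is symmetric, so mode = mean.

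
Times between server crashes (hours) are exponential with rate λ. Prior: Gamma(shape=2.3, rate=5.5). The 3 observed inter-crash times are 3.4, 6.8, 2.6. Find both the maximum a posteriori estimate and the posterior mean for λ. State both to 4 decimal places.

Σ times = 12.8. Posterior: Gamma(shape = 2.3+3 = 5.3, rate = 5.5+12.8 = 18.3).
Mode = (α−1)/β = 4.3/18.3 = 0.2350.
Mean = α/β = 5.3/18.3 = 0.2896.

MAP: 0.2350. Posterior mean: 0.2896.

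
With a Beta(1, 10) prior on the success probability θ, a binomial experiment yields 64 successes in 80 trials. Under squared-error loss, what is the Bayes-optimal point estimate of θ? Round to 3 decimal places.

Posterior: Beta(1+64, 10+16) = Beta(65, 26).
Mode = (65−1)/(65+26−2) = 64/89 = 0.719.
Mean = 65/(65+26) = 65/91 = 0.714.
Squared-error loss ⇒ the optimal estimator is the posterior mean.

0.714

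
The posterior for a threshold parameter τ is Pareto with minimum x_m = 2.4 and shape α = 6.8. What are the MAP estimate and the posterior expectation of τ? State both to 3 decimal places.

MAP = 2.400; posterior mean = 2.814

The Pareto density is strictly decreasing on [x_m, ∞), so the mode is x_m = 2.400.
Mean = α·x_m/(α−1) = 6.8·2.4/5.8 = 2.814.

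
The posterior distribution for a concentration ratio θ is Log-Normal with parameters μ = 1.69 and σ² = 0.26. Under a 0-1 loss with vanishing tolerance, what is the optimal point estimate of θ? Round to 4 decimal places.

4.1787

Mode = exp(μ − σ²) = exp(1.43) = 4.1787.
Mean = exp(μ + σ²/2) = exp(1.820) = 6.1719.
This is the posterior mode — the MAP estimate.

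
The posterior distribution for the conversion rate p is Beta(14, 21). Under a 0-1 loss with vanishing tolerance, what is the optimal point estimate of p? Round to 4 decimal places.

0.3939

Mode = (14−1)/(14+21−2) = 13/33 = 0.3939.
Mean = 14/(14+21) = 14/35 = 0.4000.
This is the posterior mode — the MAP estimate.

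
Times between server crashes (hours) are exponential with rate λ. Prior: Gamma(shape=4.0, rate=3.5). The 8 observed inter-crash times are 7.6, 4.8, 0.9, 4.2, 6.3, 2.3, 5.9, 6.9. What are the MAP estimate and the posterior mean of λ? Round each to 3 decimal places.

Σ times = 38.9. Posterior: Gamma(shape = 4.0+8 = 12.0, rate = 3.5+38.9 = 42.4).
Mode = (α−1)/β = 11.0/42.4 = 0.259.
Mean = α/β = 12.0/42.4 = 0.283.

MAP estimate = 0.259, posterior mean = 0.283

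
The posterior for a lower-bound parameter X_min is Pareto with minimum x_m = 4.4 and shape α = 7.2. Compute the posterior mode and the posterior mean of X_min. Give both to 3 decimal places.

The Pareto density is strictly decreasing on [x_m, ∞), so the mode is x_m = 4.400.
Mean = α·x_m/(α−1) = 7.2·4.4/6.2 = 5.110.

posterior mode = 4.400, posterior mean = 5.110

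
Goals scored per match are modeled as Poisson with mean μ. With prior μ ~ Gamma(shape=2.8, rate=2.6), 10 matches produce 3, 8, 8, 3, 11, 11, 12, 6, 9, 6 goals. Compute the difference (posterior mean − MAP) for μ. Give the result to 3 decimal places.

0.079

Σ counts = 77. Posterior: Gamma(shape = 2.8+77 = 79.8, rate = 2.6+10 = 12.6).
Mode = (α−1)/β = 78.8/12.6 = 6.254.
Mean = α/β = 79.8/12.6 = 6.333.
Difference = 6.333 − 6.254 = 0.079.
Right-skewed posterior ⇒ mode < mean.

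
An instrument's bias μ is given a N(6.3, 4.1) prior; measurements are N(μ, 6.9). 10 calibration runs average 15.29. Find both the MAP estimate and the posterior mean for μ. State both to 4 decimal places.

Posterior for μ is Normal. Precision-weighted mean: (1/4.1·6.3 + 10/6.9·15.29) / (1/4.1 + 10/6.9) = 13.9950.
A Normal posterior is symmetric, so mode = mean.

MAP = 13.9950; posterior mean = 13.9950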